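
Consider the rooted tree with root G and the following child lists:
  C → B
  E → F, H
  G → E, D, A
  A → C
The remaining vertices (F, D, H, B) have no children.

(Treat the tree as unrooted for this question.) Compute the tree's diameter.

5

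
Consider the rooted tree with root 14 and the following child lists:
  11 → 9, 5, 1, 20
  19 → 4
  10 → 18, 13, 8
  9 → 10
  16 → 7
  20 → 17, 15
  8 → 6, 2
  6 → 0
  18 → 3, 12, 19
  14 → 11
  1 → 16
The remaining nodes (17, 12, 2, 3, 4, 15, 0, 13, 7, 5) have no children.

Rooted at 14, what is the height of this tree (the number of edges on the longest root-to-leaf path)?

6

The longest root-to-leaf path is 14 – 11 – 9 – 10 – 18 – 19 – 4 (6 edges).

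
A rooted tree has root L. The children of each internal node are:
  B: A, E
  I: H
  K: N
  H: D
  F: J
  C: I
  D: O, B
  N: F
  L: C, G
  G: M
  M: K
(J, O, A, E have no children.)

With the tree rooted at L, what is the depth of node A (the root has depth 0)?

6

Path from L to A: L → C → I → H → D → B → A, which has 6 edges.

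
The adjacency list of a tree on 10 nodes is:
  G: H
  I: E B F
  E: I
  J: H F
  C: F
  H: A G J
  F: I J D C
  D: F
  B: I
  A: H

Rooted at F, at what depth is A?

3

Path from F to A: F–J–H–A, which has 3 edges.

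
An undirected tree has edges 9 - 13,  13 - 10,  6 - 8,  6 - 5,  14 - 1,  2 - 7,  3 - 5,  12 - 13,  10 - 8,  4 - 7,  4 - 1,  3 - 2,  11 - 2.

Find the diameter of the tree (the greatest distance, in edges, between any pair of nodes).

11

BFS from 9 reaches 14 last, at distance 11; BFS from 14 confirms no node is farther.
Path: 9 – 13 – 10 – 8 – 6 – 5 – 3 – 2 – 7 – 4 – 1 – 14.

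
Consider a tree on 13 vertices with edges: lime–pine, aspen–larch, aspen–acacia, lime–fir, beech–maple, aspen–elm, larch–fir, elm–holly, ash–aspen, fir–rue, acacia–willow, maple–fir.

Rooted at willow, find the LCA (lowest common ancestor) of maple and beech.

Ancestors of maple (toward the root): maple, fir, larch, aspen, acacia, willow.
Ancestors of beech: beech, maple, fir, larch, aspen, acacia, willow.
The deepest node appearing in both lists is maple.

maple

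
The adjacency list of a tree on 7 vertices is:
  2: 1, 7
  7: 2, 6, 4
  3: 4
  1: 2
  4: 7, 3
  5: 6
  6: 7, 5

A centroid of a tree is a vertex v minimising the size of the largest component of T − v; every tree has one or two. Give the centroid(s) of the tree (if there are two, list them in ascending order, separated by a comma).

7

Removing 7 splits the tree into components of sizes 2, 2, 2; the largest is 2 ≤ ⌊7/2⌋ = 3.
Every other node leaves some component of size > 3, so the centroid is unique.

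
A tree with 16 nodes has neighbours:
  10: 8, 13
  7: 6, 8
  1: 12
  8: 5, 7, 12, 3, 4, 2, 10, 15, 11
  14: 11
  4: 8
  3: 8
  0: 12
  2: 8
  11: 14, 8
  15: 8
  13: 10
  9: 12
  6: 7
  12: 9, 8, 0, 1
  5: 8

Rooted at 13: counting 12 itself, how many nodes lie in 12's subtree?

4

The subtree rooted at 12 contains: 12, 0, 9, 1 — 4 nodes.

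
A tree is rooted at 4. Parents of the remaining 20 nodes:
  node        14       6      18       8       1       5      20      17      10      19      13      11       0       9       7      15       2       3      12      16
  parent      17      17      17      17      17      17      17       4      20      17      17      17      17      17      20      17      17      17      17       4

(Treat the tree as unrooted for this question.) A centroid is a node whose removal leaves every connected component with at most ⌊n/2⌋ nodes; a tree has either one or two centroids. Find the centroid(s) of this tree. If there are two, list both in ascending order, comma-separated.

17

If 17 is removed the pieces have sizes 3, 2, 1, 1, 1, 1, 1, 1, 1, 1, 1, 1, 1, 1, 1, 1, 1, all ≤ ⌊21/2⌋ = 10.
Every other node leaves some component of size > 10, so the centroid is unique.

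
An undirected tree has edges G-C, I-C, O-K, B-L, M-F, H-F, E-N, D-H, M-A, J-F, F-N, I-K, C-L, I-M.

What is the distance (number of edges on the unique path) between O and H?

5

Walking from O: O - K - I - M - F - H. Length 5.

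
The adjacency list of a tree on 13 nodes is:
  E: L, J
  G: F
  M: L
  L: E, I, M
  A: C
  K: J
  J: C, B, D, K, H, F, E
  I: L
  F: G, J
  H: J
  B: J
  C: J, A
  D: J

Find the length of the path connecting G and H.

3

The path is G – F – J – H, which has 3 edges.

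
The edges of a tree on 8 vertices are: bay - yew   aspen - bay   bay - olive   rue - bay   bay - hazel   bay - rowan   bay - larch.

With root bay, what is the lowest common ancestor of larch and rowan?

bay

larch's ancestor chain is larch, bay and rowan's is rowan, bay; they first meet at bay.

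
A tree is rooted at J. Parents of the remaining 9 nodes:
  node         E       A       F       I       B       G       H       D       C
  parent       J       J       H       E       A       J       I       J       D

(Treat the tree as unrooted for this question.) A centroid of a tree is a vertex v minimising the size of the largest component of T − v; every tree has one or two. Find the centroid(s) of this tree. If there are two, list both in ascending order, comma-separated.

J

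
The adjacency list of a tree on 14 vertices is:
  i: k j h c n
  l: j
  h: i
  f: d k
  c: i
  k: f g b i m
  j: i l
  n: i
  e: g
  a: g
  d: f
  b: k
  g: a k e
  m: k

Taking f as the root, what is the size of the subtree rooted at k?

12

Descendants of k (including itself): k, g, i, m, b, e, a, j, n, h, c, l. That's 12.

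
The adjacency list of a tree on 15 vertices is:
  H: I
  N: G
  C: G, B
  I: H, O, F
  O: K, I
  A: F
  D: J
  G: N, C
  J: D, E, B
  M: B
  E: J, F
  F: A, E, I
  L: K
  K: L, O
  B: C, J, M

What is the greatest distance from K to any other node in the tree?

A farthest node from K is N.
The path K – O – I – F – E – J – B – C – G – N has 9 edges.

9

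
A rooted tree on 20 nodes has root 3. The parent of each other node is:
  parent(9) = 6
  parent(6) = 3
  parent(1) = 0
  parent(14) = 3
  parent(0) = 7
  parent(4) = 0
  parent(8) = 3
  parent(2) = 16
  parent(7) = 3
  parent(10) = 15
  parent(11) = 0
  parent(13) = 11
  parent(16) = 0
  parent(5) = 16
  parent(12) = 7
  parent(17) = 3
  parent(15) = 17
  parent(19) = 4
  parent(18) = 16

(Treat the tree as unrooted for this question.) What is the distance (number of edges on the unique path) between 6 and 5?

6 - 3 - 7 - 0 - 16 - 5: 5 edges.

5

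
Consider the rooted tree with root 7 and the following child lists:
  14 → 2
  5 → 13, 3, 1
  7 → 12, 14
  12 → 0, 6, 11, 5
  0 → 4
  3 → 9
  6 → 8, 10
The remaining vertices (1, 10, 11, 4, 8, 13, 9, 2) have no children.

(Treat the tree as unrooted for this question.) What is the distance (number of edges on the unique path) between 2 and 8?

5

The path is 2–14–7–12–6–8, which has 5 edges.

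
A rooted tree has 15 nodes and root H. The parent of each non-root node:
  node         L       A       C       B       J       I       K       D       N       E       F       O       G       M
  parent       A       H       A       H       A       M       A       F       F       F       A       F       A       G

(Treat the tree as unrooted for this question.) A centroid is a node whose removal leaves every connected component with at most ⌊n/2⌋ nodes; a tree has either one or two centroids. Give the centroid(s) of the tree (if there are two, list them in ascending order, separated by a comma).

A

Removing A splits the tree into components of sizes 5, 3, 2, 1, 1, 1, 1; the largest is 5 ≤ ⌊15/2⌋ = 7.
Every other node leaves some component of size > 7, so the centroid is unique.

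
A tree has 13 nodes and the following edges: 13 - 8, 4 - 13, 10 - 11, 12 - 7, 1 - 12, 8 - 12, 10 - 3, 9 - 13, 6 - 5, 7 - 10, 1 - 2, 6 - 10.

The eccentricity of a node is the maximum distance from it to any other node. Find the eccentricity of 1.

Distances from 1 peak at 5, attained at 5.
1-12-7-10-6-5

5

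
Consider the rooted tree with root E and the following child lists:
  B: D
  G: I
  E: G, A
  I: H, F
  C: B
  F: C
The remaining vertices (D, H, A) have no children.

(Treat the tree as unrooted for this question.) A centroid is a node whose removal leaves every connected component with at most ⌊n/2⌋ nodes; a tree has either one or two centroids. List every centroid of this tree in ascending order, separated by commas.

Removing I splits the tree into components of sizes 4, 3, 1; the largest is 4 ≤ ⌊9/2⌋ = 4.
No neighbour of I does as well, so I is the unique centroid.

I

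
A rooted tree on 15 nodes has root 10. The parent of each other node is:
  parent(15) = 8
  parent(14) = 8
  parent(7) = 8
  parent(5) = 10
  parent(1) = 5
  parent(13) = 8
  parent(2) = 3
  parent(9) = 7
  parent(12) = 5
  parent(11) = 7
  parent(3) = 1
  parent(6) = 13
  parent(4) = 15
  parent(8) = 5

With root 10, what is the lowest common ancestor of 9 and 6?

Ancestors of 9 (toward the root): 9, 7, 8, 5, 10.
Ancestors of 6: 6, 13, 8, 5, 10.
The deepest node appearing in both lists is 8.

8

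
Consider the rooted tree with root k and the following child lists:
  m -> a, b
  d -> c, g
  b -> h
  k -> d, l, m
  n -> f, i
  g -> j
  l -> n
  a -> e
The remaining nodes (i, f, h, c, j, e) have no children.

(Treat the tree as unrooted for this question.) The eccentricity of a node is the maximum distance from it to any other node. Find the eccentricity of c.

The node farthest from c is e (i, h, f also at distance 5), via c–d–k–m–a–e — 5 edges.

5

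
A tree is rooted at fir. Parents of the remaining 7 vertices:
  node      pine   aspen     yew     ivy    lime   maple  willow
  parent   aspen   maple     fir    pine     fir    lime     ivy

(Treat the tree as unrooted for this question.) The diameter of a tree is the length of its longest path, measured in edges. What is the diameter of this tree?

Starting from willow, a farthest node is yew at distance 7.
One longest path: willow - ivy - pine - aspen - maple - lime - fir - yew.
So the diameter is 7.

7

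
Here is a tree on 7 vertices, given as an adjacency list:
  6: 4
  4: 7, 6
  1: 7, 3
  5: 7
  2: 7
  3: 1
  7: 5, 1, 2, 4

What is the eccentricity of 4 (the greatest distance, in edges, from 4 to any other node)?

Distances from 4 peak at 3, attained at 3.
4–7–1–3

3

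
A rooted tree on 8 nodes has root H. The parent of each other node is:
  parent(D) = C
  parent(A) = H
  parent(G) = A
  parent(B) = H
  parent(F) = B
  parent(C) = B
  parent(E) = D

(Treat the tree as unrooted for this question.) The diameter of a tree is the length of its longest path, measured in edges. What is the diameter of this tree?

6

Starting from E, a farthest node is G at distance 6.
One longest path: E-D-C-B-H-A-G.
So the diameter is 6.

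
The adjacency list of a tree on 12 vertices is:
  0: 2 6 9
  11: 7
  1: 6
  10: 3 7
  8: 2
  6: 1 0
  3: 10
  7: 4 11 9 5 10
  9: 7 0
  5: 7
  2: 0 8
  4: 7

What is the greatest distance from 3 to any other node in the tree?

The node farthest from 3 is 1 (8 also at distance 6), via 3–10–7–9–0–6–1 — 6 edges.

6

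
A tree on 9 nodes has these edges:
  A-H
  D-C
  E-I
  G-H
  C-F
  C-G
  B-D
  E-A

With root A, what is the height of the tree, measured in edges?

The longest root-to-leaf path is A-H-G-C-D-B (5 edges).

5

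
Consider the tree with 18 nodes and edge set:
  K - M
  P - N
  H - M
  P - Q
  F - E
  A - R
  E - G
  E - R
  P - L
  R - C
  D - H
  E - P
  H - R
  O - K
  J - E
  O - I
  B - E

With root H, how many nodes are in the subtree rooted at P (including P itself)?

4

P's subtree: {P, N, L, Q}, size 4.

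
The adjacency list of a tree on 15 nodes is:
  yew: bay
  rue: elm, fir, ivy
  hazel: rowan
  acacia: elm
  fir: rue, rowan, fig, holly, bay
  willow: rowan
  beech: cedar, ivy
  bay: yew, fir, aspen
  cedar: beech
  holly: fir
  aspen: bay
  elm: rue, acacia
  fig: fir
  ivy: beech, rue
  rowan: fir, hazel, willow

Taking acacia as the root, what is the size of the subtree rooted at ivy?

The subtree rooted at ivy contains: ivy, beech, cedar — 3 nodes.

3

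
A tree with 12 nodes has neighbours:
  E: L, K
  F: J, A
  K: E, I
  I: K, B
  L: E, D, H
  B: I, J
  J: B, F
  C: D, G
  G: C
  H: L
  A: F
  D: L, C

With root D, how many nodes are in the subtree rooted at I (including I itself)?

5

The subtree rooted at I contains: I, B, J, F, A — 5 nodes.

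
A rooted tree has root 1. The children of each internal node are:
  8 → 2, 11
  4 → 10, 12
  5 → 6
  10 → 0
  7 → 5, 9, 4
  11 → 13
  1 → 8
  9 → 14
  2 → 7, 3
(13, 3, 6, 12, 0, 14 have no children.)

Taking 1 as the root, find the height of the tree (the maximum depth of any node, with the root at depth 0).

6

0 sits deepest: 1 → 8 → 2 → 7 → 4 → 10 → 0 — 6 edges from the root.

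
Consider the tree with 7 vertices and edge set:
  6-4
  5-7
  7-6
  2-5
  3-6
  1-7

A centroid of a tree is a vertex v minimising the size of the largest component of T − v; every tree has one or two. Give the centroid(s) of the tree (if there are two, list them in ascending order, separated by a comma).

7

Removing 7 splits the tree into components of sizes 3, 2, 1; the largest is 3 ≤ ⌊7/2⌋ = 3.
Every other node leaves some component of size > 3, so the centroid is unique.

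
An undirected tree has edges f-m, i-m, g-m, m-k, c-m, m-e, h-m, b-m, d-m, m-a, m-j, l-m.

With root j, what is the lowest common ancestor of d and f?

m

Path d→root: d m j; path f→root: f m j.
First common node: m.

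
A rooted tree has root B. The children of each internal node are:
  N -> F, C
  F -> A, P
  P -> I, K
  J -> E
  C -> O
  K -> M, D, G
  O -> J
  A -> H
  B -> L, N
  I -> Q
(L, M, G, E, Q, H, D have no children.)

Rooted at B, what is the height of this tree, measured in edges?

5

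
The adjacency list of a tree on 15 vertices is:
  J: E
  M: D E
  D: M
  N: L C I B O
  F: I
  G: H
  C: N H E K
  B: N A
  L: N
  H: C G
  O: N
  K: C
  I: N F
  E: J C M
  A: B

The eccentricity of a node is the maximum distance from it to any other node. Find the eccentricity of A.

6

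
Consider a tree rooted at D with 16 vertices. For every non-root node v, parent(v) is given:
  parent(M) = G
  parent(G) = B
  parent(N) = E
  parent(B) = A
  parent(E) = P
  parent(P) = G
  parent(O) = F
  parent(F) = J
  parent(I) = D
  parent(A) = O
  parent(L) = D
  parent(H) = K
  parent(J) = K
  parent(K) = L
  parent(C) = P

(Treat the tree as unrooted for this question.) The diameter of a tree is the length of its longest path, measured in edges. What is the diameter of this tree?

A longest path is N–E–P–G–B–A–O–F–J–K–L–D–I, with 12 edges.

12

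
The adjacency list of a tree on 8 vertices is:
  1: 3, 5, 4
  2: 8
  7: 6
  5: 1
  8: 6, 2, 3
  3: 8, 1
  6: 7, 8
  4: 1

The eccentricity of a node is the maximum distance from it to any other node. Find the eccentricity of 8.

3

A farthest node from 8 is 4 (5 also at distance 3).
The path 8 – 3 – 1 – 4 has 3 edges.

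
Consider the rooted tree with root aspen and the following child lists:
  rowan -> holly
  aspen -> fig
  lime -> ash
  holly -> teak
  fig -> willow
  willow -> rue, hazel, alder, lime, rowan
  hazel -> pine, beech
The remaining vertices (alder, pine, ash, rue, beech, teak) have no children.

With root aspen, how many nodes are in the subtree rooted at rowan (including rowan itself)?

3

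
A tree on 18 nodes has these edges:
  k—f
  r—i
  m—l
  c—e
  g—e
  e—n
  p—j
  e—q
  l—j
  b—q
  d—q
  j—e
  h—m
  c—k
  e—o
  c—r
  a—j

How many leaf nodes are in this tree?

10

Degree-1 nodes: a, b, d, f, g, h, i, n, o, p — 10 of them.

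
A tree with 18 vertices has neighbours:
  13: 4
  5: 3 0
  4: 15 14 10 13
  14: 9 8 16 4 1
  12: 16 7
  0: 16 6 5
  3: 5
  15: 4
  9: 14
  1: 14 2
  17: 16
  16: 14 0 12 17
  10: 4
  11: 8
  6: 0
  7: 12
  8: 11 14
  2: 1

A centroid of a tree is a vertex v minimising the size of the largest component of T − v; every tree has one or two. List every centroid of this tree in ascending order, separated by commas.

If 14 is removed the pieces have sizes 8, 4, 2, 2, 1, all ≤ ⌊18/2⌋ = 9.
No neighbour of 14 does as well, so 14 is the unique centroid.

14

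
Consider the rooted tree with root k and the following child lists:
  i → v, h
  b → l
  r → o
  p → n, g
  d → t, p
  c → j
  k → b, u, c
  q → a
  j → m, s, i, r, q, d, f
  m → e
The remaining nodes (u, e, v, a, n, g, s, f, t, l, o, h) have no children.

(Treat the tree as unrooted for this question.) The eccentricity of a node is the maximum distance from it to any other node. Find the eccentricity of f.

Distances from f peak at 5, attained at l.
f–j–c–k–b–l

5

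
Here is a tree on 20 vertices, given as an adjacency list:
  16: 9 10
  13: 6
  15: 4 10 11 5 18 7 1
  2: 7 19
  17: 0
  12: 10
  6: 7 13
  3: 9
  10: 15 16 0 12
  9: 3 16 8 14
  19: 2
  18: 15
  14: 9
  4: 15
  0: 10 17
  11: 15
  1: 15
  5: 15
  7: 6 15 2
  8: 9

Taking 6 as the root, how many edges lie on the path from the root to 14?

6

6 – 7 – 15 – 10 – 16 – 9 – 14 — 6 edges.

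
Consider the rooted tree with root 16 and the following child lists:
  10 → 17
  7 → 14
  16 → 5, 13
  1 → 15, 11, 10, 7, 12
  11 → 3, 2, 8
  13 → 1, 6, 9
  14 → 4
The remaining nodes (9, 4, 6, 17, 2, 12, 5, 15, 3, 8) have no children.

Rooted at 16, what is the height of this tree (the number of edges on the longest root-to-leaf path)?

The longest root-to-leaf path is 16 – 13 – 1 – 7 – 14 – 4 (5 edges).

5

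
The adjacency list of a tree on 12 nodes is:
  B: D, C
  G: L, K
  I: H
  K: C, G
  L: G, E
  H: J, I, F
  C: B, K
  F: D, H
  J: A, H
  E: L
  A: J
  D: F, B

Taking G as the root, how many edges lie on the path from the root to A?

8

G → K → C → B → D → F → H → J → A — 8 edges.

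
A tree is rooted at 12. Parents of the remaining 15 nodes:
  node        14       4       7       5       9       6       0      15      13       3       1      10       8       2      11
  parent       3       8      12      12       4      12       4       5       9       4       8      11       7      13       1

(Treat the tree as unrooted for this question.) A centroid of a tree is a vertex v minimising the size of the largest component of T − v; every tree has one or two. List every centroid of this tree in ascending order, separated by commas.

Removing 8 splits the tree into components of sizes 7, 5, 3; the largest is 7 ≤ ⌊16/2⌋ = 8.
Every other node leaves some component of size > 8, so the centroid is unique.

8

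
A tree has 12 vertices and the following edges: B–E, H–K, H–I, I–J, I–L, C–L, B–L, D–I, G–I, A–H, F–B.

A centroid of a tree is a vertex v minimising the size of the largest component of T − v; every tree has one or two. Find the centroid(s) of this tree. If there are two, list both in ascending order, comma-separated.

Delete I: the remaining components have sizes 5, 3, 1, 1, 1. Max 5 ≤ 6, so I is a centroid.
Every other node leaves some component of size > 6, so the centroid is unique.

I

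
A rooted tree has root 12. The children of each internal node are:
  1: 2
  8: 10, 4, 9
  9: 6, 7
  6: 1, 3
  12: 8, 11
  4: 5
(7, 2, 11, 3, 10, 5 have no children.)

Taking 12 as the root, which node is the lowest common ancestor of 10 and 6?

8

10's ancestor chain is 10, 8, 12 and 6's is 6, 9, 8, 12; they first meet at 8.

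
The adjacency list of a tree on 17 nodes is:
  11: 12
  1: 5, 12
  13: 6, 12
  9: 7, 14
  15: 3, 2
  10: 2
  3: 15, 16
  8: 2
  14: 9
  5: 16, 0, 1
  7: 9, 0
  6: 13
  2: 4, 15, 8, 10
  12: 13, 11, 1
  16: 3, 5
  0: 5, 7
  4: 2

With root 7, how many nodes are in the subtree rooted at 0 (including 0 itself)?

14

The subtree rooted at 0 contains: 0, 5, 16, 1, 3, 12, 15, 11, 13, 2, 6, 10, 4, 8 — 14 nodes.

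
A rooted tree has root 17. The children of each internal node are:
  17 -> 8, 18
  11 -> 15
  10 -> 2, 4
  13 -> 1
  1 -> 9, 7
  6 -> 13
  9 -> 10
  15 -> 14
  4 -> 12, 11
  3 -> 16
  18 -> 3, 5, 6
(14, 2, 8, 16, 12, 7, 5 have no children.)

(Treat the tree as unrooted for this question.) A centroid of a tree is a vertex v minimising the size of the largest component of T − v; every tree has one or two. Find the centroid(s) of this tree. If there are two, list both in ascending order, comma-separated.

If 1 is removed the pieces have sizes 8, 8, 1, all ≤ ⌊18/2⌋ = 9.
Every other node leaves some component of size > 9, so the centroid is unique.

1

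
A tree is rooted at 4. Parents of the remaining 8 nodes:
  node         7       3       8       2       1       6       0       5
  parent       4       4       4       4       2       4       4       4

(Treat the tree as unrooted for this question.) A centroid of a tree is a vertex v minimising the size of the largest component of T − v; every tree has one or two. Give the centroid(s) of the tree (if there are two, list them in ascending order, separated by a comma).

Delete 4: the remaining components have sizes 2, 1, 1, 1, 1, 1, 1. Max 2 ≤ 4, so 4 is a centroid.
Every other node leaves some component of size > 4, so the centroid is unique.

4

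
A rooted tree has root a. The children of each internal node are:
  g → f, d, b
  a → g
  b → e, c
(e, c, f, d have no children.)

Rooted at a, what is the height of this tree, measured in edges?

A deepest node is c, reached by a – g – b – c.
That path has 3 edges, so the height is 3.

3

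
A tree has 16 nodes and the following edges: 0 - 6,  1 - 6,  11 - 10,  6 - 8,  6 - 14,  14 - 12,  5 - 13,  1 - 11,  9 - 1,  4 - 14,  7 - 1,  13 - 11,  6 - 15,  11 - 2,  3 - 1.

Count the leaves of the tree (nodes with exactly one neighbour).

Exactly 11 nodes have a single neighbour: 0, 2, 3, 4, 5, 7, 8, 9, 10, 12, 15.

11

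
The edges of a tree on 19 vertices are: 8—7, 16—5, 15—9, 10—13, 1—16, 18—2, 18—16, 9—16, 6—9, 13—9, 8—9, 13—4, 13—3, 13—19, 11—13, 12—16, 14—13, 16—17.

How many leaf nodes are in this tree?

Exactly 14 nodes have a single neighbour: 1, 2, 3, 4, 5, 6, 7, 10, 11, 12, 14, 15, 17, 19.

14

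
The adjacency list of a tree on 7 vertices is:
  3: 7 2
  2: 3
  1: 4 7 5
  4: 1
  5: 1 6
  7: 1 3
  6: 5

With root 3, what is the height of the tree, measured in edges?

4

6 sits deepest: 3 → 7 → 1 → 5 → 6 — 4 edges from the root.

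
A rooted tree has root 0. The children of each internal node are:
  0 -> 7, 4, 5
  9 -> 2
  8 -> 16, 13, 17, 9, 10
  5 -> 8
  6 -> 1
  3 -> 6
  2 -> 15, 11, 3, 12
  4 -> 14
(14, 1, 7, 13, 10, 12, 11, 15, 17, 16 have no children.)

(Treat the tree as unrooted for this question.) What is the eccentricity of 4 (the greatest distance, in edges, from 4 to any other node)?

8

Distances from 4 peak at 8, attained at 1.
4-0-5-8-9-2-3-6-1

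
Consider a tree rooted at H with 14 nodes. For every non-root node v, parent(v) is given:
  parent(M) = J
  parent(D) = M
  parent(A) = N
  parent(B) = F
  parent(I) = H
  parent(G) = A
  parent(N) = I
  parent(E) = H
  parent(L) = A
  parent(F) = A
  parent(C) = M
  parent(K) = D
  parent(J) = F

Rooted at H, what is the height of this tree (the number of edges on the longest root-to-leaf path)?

A deepest node is K, reached by H–I–N–A–F–J–M–D–K.
That path has 8 edges, so the height is 8.

8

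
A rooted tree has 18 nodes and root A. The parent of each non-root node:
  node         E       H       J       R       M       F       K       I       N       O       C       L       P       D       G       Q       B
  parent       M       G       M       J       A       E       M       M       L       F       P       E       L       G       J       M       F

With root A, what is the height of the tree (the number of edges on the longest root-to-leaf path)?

C sits deepest: A → M → E → L → P → C — 5 edges from the root.

5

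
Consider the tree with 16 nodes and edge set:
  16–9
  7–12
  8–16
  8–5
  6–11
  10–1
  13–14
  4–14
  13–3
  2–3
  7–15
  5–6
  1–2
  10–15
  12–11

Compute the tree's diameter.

Starting from 4, a farthest node is 9 at distance 15.
One longest path: 4 – 14 – 13 – 3 – 2 – 1 – 10 – 15 – 7 – 12 – 11 – 6 – 5 – 8 – 16 – 9.
So the diameter is 15.

15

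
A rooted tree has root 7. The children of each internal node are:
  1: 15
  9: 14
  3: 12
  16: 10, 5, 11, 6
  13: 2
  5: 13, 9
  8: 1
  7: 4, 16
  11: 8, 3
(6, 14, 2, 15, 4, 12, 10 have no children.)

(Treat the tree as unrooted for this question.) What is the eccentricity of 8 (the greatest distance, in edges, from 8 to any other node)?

The node farthest from 8 is 2 (14 also at distance 5), via 8–11–16–5–13–2 — 5 edges.

5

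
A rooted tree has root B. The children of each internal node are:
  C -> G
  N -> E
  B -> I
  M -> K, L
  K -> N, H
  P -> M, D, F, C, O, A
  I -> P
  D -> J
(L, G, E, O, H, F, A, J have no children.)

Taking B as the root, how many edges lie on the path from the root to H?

B → I → P → M → K → H — 5 edges.

5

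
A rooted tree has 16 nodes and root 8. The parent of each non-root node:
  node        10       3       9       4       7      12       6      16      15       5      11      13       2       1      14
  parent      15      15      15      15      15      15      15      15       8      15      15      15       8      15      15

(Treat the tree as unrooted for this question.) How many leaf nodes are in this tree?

The leaves are 1, 2, 3, 4, 5, 6, 7, 9, 10, 11, 12, 13, 14, 16.
That is 14 leaves.

14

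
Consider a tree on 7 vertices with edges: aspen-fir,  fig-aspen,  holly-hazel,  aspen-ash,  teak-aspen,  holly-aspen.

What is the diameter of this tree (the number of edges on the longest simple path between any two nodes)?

3

BFS from hazel reaches fig last, at distance 3; BFS from fig confirms no node is farther.
Path: hazel–holly–aspen–fig.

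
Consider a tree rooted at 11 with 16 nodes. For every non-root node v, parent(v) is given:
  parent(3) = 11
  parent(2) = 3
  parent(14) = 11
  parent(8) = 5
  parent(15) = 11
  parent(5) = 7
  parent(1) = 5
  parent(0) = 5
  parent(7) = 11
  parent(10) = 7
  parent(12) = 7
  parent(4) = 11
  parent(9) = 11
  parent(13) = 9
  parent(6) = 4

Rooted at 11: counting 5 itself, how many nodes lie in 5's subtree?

Descendants of 5 (including itself): 5, 8, 0, 1. That's 4.

4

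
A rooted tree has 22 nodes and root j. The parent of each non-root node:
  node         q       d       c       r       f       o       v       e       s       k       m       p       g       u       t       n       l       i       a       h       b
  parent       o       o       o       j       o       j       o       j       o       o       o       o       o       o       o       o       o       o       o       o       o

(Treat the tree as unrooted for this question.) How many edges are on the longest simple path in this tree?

3

Starting from e, a farthest node is p at distance 3.
One longest path: e-j-o-p.
So the diameter is 3.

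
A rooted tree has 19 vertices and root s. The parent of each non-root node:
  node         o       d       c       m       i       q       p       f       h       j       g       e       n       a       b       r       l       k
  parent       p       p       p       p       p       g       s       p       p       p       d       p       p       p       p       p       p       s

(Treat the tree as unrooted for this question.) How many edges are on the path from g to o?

Walking from g: g - d - p - o. Length 3.

3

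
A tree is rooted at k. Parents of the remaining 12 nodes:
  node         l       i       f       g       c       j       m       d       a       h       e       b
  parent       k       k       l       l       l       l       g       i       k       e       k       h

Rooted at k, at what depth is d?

Climbing from d to the root: d – i – k. That's 2 steps.

2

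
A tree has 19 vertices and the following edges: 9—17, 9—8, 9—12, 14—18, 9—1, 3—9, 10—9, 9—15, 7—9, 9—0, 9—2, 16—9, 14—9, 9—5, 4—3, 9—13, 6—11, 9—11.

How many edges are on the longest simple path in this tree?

4

A longest path is 6-11-9-14-18, with 4 edges.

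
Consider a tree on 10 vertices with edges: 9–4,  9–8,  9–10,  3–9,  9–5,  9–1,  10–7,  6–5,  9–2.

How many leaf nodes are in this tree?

7

The leaves are 1, 2, 3, 4, 6, 7, 8.
That is 7 leaves.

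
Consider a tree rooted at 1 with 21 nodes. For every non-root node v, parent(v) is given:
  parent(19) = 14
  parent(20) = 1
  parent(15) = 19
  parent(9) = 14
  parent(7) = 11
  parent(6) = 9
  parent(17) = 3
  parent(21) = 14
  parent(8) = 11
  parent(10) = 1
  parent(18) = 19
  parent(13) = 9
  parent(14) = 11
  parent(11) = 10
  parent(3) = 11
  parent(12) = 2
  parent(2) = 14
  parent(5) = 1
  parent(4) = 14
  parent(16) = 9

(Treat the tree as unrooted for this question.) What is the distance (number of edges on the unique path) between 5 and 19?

5–1–10–11–14–19: 5 edges.

5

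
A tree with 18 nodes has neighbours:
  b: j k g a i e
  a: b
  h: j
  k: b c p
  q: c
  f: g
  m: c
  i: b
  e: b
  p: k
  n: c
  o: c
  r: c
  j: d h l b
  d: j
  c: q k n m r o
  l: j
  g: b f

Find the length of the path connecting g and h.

3

Walking from g: g - b - j - h. Length 3.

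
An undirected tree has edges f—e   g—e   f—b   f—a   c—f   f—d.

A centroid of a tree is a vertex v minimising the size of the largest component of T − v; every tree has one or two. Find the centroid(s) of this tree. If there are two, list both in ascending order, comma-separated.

If f is removed the pieces have sizes 2, 1, 1, 1, 1, all ≤ ⌊7/2⌋ = 3.
No neighbour of f does as well, so f is the unique centroid.

f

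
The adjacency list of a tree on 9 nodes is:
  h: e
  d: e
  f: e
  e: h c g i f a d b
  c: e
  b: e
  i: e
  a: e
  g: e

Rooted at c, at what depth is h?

2

c – e – h — 2 edges.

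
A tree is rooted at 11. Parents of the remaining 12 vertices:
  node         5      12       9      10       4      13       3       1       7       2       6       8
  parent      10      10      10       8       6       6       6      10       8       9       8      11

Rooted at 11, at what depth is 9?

Climbing from 9 to the root: 9 – 10 – 8 – 11. That's 3 steps.

3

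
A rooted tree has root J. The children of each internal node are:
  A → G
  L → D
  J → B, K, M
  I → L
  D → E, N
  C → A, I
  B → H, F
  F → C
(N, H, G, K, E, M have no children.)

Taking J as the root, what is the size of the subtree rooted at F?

Descendants of F (including itself): F, C, A, I, G, L, D, N, E. That's 9.

9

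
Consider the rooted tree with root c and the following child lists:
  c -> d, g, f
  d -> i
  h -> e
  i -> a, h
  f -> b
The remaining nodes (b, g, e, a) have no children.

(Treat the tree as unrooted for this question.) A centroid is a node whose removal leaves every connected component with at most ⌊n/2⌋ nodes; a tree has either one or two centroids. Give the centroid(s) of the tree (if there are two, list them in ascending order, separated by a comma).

d

If d is removed the pieces have sizes 4, 4, all ≤ ⌊9/2⌋ = 4.
No neighbour of d does as well, so d is the unique centroid.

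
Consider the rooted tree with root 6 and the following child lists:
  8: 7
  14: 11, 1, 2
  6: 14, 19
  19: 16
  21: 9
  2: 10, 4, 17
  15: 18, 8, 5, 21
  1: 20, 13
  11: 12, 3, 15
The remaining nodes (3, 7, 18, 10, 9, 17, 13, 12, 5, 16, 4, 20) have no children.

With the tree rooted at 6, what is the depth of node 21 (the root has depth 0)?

Climbing from 21 to the root: 21 → 15 → 11 → 14 → 6. That's 4 steps.

4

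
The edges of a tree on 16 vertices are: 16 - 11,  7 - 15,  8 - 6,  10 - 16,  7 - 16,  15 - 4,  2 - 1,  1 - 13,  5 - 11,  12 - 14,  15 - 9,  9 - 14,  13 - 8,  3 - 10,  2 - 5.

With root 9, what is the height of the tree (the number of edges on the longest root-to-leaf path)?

10

The longest root-to-leaf path is 9 → 15 → 7 → 16 → 11 → 5 → 2 → 1 → 13 → 8 → 6 (10 edges).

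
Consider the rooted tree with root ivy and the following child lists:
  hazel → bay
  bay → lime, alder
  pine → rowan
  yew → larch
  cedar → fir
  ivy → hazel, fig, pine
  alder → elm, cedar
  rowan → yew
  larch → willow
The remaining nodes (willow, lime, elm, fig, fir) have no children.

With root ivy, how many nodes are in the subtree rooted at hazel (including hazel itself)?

hazel's subtree: {hazel, bay, alder, lime, cedar, elm, fir}, size 7.

7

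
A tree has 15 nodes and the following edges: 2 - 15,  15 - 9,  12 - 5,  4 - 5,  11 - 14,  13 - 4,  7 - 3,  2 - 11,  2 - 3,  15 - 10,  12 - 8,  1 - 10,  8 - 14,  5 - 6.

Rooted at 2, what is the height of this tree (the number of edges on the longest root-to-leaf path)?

7

The longest root-to-leaf path is 2 – 11 – 14 – 8 – 12 – 5 – 4 – 13 (7 edges).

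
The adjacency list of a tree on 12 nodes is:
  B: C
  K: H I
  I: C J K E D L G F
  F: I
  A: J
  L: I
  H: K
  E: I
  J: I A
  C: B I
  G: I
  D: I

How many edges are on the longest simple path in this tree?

BFS from H reaches A last, at distance 4; BFS from A confirms no node is farther.
Path: H-K-I-J-A.

4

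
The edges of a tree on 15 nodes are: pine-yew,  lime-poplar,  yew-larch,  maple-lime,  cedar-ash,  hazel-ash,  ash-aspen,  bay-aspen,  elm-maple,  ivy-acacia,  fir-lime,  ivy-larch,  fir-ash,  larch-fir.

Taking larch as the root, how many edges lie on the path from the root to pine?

2

Path from larch to pine: larch–yew–pine, which has 2 edges.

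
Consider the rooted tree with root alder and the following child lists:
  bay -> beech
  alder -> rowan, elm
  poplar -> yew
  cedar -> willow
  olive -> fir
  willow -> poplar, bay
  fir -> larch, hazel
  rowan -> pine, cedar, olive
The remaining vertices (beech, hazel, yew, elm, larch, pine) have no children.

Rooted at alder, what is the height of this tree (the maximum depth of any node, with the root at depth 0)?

5

beech sits deepest: alder–rowan–cedar–willow–bay–beech — 5 edges from the root.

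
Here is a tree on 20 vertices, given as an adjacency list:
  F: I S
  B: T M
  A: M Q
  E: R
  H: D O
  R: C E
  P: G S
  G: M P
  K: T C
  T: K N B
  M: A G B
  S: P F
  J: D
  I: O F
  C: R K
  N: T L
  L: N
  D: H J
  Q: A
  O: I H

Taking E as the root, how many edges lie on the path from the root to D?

E–R–C–K–T–B–M–G–P–S–F–I–O–H–D — 14 edges.

14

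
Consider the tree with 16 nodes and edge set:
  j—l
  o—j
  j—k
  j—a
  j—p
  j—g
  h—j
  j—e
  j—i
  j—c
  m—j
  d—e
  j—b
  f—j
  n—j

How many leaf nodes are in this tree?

14

Degree-1 nodes: a, b, c, d, f, g, h, i, k, l, m, n, o, p — 14 of them.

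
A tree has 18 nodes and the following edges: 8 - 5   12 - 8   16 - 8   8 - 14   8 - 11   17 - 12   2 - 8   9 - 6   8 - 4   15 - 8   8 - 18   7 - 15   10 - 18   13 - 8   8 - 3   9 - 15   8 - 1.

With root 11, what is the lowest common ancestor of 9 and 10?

8

9's ancestor chain is 9, 15, 8, 11 and 10's is 10, 18, 8, 11; they first meet at 8.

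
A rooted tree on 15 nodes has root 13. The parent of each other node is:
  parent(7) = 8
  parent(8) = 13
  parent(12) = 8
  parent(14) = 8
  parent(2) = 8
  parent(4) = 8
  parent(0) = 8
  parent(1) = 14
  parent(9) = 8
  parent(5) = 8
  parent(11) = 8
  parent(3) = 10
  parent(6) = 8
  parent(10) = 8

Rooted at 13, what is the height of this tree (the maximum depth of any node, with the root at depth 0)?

The longest root-to-leaf path is 13 – 8 – 10 – 3 (3 edges).

3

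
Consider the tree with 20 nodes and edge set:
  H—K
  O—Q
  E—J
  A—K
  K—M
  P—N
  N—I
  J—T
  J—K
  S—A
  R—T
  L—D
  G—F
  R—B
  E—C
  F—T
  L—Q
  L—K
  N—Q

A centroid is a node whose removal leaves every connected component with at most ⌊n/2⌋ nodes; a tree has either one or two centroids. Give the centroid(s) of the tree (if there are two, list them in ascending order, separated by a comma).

K

Delete K: the remaining components have sizes 8, 7, 2, 1, 1. Max 8 ≤ 10, so K is a centroid.
No neighbour of K does as well, so K is the unique centroid.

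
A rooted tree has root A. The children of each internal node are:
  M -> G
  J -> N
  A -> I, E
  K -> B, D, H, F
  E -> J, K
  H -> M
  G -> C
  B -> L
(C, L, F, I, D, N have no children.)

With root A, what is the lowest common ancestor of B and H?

Path B→root: B K E A; path H→root: H K E A.
First common node: K.

K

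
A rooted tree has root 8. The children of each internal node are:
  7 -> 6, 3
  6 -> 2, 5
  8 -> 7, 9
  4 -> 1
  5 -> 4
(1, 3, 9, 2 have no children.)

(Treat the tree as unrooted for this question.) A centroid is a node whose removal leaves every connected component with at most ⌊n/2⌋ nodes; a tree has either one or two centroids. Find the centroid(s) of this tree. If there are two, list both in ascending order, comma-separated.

6

Removing 6 splits the tree into components of sizes 4, 3, 1; the largest is 4 ≤ ⌊9/2⌋ = 4.
No neighbour of 6 does as well, so 6 is the unique centroid.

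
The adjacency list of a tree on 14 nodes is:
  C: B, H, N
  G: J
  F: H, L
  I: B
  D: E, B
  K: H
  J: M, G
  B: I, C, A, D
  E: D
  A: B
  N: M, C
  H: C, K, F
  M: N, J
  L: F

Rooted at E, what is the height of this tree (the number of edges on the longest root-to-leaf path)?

A deepest node is G, reached by E → D → B → C → N → M → J → G.
That path has 7 edges, so the height is 7.

7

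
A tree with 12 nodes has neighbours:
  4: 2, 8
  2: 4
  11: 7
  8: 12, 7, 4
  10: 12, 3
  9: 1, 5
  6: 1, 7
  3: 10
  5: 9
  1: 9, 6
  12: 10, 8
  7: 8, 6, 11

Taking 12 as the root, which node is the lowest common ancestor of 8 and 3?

12

Path 8→root: 8 12; path 3→root: 3 10 12.
First common node: 12.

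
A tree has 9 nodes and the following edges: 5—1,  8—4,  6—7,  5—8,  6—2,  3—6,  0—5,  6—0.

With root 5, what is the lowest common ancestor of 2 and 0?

Ancestors of 2 (toward the root): 2, 6, 0, 5.
Ancestors of 0: 0, 5.
The deepest node appearing in both lists is 0.

0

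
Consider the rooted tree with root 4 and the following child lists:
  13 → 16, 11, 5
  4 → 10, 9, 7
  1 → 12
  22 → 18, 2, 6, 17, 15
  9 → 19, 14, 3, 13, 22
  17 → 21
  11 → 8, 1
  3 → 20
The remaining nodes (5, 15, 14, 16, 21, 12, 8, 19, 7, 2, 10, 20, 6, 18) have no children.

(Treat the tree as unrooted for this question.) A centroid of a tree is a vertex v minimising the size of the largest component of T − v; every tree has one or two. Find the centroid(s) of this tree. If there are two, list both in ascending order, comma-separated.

9

If 9 is removed the pieces have sizes 7, 7, 3, 2, 1, 1, all ≤ ⌊22/2⌋ = 11.
Every other node leaves some component of size > 11, so the centroid is unique.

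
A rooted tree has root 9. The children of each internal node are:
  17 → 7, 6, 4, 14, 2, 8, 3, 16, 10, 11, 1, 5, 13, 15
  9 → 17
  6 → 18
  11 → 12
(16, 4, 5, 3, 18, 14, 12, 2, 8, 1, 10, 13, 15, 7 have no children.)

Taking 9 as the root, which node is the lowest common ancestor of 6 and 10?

6's ancestor chain is 6, 17, 9 and 10's is 10, 17, 9; they first meet at 17.

17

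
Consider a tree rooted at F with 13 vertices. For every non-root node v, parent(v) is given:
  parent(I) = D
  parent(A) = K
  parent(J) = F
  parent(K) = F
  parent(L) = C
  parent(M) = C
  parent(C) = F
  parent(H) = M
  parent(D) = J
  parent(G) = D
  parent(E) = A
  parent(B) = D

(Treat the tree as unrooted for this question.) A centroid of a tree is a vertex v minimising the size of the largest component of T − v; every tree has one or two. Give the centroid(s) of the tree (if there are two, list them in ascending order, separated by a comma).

F

Removing F splits the tree into components of sizes 5, 4, 3; the largest is 5 ≤ ⌊13/2⌋ = 6.
No neighbour of F does as well, so F is the unique centroid.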